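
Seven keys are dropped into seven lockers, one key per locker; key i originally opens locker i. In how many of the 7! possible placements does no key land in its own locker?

1854

The subfactorial !7 = [7!/e] (nearest integer).
7! = 5040, and 5040/e ≈ 1854.11, so !7 = 1854.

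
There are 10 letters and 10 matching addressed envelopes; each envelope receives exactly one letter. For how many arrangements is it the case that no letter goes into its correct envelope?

!10 is the nearest integer to 10!/e.
10! = 3628800, and 3628800/e ≈ 1334960.92, so !10 = 1334961.

1334961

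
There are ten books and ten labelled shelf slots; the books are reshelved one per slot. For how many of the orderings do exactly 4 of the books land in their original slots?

55650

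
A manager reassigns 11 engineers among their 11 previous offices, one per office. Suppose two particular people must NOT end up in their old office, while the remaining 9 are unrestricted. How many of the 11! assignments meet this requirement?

33022080

Inclusion-exclusion on the 2 forbidden self-matches:
Σ_{j=0}^{2} (-1)^j C(2,j)(11-j)!
= C(2,0)·11! - C(2,1)·10! + C(2,2)·9!
= 39916800 - 7257600 + 362880
= 33022080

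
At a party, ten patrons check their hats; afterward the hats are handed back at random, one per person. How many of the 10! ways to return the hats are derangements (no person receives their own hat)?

!10 is the nearest integer to 10!/e.
10! = 3628800, and 3628800/e ≈ 1334960.92, so !10 = 1334961.

1334961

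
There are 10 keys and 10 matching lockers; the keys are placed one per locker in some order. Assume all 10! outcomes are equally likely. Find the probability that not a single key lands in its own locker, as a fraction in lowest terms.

16481/44800

Favorable outcomes: !10 = 1334961.
Total outcomes: 10! = 3628800.
Probability = 1334961/3628800 = 16481/44800.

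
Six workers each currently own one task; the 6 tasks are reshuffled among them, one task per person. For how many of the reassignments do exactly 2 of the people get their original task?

135

Pick the 2 fixed positions: C(6,2) = 15 ways.
The remaining 4 must be deranged: !4 = 9.
Total: 15 × 9 = 135.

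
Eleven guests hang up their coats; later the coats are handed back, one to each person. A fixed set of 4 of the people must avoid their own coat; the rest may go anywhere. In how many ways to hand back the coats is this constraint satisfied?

Inclusion-exclusion on the 4 forbidden self-matches:
Σ_{j=0}^{4} (-1)^j C(4,j)(11-j)!
= C(4,0)·11! - C(4,1)·10! + C(4,2)·9! - C(4,3)·8! + C(4,4)·7!
= 39916800 - 14515200 + 2177280 - 161280 + 5040
= 27422640

27422640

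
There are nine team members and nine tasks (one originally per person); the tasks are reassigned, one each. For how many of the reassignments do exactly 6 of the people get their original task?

168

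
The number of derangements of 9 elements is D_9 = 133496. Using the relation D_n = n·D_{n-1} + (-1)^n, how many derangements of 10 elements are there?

1334961

D_10 = 10·133496 + 1 = 1334961.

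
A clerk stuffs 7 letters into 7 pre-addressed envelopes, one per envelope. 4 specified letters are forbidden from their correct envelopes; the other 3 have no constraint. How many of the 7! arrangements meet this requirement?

2790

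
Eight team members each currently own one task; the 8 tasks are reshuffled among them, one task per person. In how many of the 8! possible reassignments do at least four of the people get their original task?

# with exactly i fixed is C(8,i)·!(8-i); sum over i=4..8:
  i=4: C(8,4)·!4 = 70·9 = 630
  i=5: C(8,5)·!3 = 56·2 = 112
  i=6: C(8,6)·!2 = 28·1 = 28
  i=7: C(8,7)·!1 = 8·0 = 0
  i=8: C(8,8)·!0 = 1·1 = 1
Total = 771.

771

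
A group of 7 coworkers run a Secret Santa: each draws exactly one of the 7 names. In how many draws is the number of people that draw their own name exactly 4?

70

Choose which 4 of the 7 are fixed: C(7,4) = 35.
The remaining 3 must be deranged: !3 = 2.
Total: 35 × 2 = 70.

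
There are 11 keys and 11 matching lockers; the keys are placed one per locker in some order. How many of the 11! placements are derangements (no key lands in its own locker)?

14684570

By inclusion-exclusion, !11 = Σ (-1)^k · 11!/k! for k=0..11
= 11! - 11!/1! + 11!/2! - 11!/3! + 11!/4! - 11!/5! + 11!/6! - 11!/7! + 11!/8! - 11!/9! + 11!/10! - 11!/11!
= 39916800 - 39916800 + 19958400 - 6652800 + 1663200 - 332640 + 55440 - 7920 + 990 - 110 + 11 - 1
= 14684570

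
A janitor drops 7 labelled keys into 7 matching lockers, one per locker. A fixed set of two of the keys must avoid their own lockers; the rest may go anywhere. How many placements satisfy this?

3720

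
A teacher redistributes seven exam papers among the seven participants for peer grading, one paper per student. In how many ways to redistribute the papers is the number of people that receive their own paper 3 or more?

# with exactly i fixed is C(7,i)·!(7-i); sum over i=3..7:
  i=3: C(7,3)·!4 = 35·9 = 315
  i=4: C(7,4)·!3 = 35·2 = 70
  i=5: C(7,5)·!2 = 21·1 = 21
  i=6: C(7,6)·!1 = 7·0 = 0
  i=7: C(7,7)·!0 = 1·1 = 1
Total = 407.

407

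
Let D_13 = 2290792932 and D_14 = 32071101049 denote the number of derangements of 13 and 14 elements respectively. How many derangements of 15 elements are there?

481066515734

D_15 = (15-1)·(D_14 + D_13) = 14·(32071101049 + 2290792932) = 14·34361893981 = 481066515734.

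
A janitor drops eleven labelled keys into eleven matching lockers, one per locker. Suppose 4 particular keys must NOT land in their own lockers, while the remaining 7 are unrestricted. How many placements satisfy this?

27422640

Let A_j be the event that the j-th constrained one is fixed. By inclusion-exclusion over the 4 events:
Σ_{j=0}^{4} (-1)^j C(4,j)(11-j)!
= C(4,0)·11! - C(4,1)·10! + C(4,2)·9! - C(4,3)·8! + C(4,4)·7!
= 39916800 - 14515200 + 2177280 - 161280 + 5040
= 27422640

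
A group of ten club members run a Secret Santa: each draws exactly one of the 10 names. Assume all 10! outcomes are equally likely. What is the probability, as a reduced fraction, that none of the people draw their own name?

16481/44800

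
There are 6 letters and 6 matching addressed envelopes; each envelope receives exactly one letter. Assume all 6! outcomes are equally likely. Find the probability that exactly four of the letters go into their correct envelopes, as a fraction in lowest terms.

Favorable outcomes: C(6,4)·!2 = 15·1 = 15.
Total outcomes: 6! = 720.
Probability = 15/720 = 1/48.

1/48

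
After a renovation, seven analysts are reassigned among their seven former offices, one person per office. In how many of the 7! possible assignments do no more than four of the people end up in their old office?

Sum C(7,i)·!(7-i) for i = 0..4:
  i=0: C(7,0)·!7 = 1·1854 = 1854
  i=1: C(7,1)·!6 = 7·265 = 1855
  i=2: C(7,2)·!5 = 21·44 = 924
  i=3: C(7,3)·!4 = 35·9 = 315
  i=4: C(7,4)·!3 = 35·2 = 70
Total = 5018.

5018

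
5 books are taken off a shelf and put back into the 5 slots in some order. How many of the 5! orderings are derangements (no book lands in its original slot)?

44

Use !n = (n-1)(!(n-1) + !(n-2)).
!5 = 4·(9 + 2) = 4·11 = 44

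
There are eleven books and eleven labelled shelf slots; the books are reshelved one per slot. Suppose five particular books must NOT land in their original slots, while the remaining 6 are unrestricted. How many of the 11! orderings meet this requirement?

25022880

Inclusion-exclusion on the 5 forbidden self-matches:
Σ_{j=0}^{5} (-1)^j C(5,j)(11-j)!
= C(5,0)·11! - C(5,1)·10! + C(5,2)·9! - C(5,3)·8! + C(5,4)·7! - C(5,5)·6!
= 39916800 - 18144000 + 3628800 - 403200 + 25200 - 720
= 25022880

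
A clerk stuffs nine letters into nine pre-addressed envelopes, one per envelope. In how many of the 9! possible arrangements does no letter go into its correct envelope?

133496

The subfactorial !9 = [9!/e] (nearest integer).
9! = 362880, and 362880/e ≈ 133496.09, so !9 = 133496.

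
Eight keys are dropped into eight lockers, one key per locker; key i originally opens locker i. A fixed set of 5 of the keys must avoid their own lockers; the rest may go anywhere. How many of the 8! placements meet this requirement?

21234

Let A_j be the event that the j-th constrained one is fixed. By inclusion-exclusion over the 5 events:
Σ_{j=0}^{5} (-1)^j C(5,j)(8-j)!
= C(5,0)·8! - C(5,1)·7! + C(5,2)·6! - C(5,3)·5! + C(5,4)·4! - C(5,5)·3!
= 40320 - 25200 + 7200 - 1200 + 120 - 6
= 21234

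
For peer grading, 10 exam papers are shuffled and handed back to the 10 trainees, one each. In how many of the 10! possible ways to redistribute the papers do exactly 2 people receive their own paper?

667485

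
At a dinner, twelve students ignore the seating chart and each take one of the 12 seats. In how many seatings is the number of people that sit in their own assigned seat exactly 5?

Pick the 5 fixed positions: C(12,5) = 792 ways.
The other 7 form a derangement: !7 = 1854.
Total: 792 × 1854 = 1468368.

1468368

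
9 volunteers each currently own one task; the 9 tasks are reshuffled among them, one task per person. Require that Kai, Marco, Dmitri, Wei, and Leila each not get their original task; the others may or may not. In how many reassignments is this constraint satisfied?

Inclusion-exclusion on the 5 forbidden self-matches:
Σ_{j=0}^{5} (-1)^j C(5,j)(9-j)!
= C(5,0)·9! - C(5,1)·8! + C(5,2)·7! - C(5,3)·6! + C(5,4)·5! - C(5,5)·4!
= 362880 - 201600 + 50400 - 7200 + 600 - 24
= 205056

205056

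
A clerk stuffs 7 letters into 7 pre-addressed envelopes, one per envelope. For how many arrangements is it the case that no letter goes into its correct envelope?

Use !n = n·!(n-1) + (-1)^n.
!7 = 7·265 - 1 = 1854

1854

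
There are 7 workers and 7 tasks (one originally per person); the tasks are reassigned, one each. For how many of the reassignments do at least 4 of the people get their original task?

92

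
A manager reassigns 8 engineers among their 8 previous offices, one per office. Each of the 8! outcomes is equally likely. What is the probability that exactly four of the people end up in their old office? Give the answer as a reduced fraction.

1/64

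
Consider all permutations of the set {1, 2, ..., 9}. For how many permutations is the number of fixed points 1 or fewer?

# with exactly i fixed is C(9,i)·!(9-i); sum over i=0..1:
  i=0: C(9,0)·!9 = 1·133496 = 133496
  i=1: C(9,1)·!8 = 9·14833 = 133497
Total = 266993.

266993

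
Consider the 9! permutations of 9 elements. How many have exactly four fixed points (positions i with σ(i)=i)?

5544

Choose which 4 of the 9 are fixed: C(9,4) = 126.
The remaining 5 must be deranged: !5 = 44.
Total: 126 × 44 = 5544.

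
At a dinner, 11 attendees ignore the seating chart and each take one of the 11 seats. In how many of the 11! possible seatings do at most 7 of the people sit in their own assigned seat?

39916414

# with exactly i fixed is C(11,i)·!(11-i); sum over i=0..7:
  i=0: C(11,0)·!11 = 1·14684570 = 14684570
  i=1: C(11,1)·!10 = 11·1334961 = 14684571
  i=2: C(11,2)·!9 = 55·133496 = 7342280
  i=3: C(11,3)·!8 = 165·14833 = 2447445
  i=4: C(11,4)·!7 = 330·1854 = 611820
  i=5: C(11,5)·!6 = 462·265 = 122430
  i=6: C(11,6)·!5 = 462·44 = 20328
  i=7: C(11,7)·!4 = 330·9 = 2970
Total = 39916414.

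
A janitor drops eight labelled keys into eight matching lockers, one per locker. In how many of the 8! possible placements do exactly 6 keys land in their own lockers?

28

Choose which 6 of the 8 are fixed: C(8,6) = 28.
The other 2 form a derangement: !2 = 1.
Total: 28 × 1 = 28.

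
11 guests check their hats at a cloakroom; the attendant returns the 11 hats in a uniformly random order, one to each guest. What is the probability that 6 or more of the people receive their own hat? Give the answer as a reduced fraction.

5921/9979200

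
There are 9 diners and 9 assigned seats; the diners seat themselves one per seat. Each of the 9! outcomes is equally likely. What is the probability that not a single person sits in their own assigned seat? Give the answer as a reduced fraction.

16687/45360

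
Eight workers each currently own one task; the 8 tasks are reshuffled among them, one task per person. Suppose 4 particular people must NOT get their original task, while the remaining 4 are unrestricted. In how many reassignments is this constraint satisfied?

Let A_j be the event that the j-th constrained one is fixed. By inclusion-exclusion over the 4 events:
Σ_{j=0}^{4} (-1)^j C(4,j)(8-j)!
= C(4,0)·8! - C(4,1)·7! + C(4,2)·6! - C(4,3)·5! + C(4,4)·4!
= 40320 - 20160 + 4320 - 480 + 24
= 24024

24024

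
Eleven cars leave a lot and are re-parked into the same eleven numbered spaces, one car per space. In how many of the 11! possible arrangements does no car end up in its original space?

!11 is the nearest integer to 11!/e.
11! = 39916800, and 39916800/e ≈ 14684570.08, so !11 = 14684570.

14684570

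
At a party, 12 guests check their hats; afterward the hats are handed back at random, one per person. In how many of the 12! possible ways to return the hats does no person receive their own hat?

176214841

Recurrence: !12 = 12·!11 + (-1)^12.
!12 = 12·14684570 + 1 = 176214841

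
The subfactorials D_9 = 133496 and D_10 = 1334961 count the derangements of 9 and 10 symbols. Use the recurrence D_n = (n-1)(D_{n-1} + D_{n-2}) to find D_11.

14684570

D_11 = (11-1)·(D_10 + D_9) = 10·(1334961 + 133496) = 10·1468457 = 14684570.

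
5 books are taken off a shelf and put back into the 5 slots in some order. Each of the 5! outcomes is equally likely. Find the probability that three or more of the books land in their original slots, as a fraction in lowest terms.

11/120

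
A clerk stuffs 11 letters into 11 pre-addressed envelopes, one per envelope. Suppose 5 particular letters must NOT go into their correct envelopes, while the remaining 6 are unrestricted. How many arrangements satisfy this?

25022880

Inclusion-exclusion on the 5 forbidden self-matches:
Σ_{j=0}^{5} (-1)^j C(5,j)(11-j)!
= C(5,0)·11! - C(5,1)·10! + C(5,2)·9! - C(5,3)·8! + C(5,4)·7! - C(5,5)·6!
= 39916800 - 18144000 + 3628800 - 403200 + 25200 - 720
= 25022880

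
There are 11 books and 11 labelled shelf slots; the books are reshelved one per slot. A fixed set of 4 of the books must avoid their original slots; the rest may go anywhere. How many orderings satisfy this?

27422640

Inclusion-exclusion on the 4 forbidden self-matches:
Σ_{j=0}^{4} (-1)^j C(4,j)(11-j)!
= C(4,0)·11! - C(4,1)·10! + C(4,2)·9! - C(4,3)·8! + C(4,4)·7!
= 39916800 - 14515200 + 2177280 - 161280 + 5040
= 27422640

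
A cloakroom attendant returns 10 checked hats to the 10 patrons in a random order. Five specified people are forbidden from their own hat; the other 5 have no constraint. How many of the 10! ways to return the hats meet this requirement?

2170680

Inclusion-exclusion on the 5 forbidden self-matches:
Σ_{j=0}^{5} (-1)^j C(5,j)(10-j)!
= C(5,0)·10! - C(5,1)·9! + C(5,2)·8! - C(5,3)·7! + C(5,4)·6! - C(5,5)·5!
= 3628800 - 1814400 + 403200 - 50400 + 3600 - 120
= 2170680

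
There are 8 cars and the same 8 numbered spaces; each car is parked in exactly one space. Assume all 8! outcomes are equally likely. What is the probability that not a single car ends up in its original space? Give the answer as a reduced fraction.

Favorable outcomes: !8 = 14833.
Total outcomes: 8! = 40320.
Probability = 14833/40320 = 2119/5760.

2119/5760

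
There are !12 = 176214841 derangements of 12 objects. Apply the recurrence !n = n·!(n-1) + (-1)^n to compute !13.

!13 = 13·176214841 - 1 = 2290792932.

2290792932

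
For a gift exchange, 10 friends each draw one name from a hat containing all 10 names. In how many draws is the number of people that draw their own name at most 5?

Sum C(10,i)·!(10-i) for i = 0..5:
  i=0: C(10,0)·!10 = 1·1334961 = 1334961
  i=1: C(10,1)·!9 = 10·133496 = 1334960
  i=2: C(10,2)·!8 = 45·14833 = 667485
  i=3: C(10,3)·!7 = 120·1854 = 222480
  i=4: C(10,4)·!6 = 210·265 = 55650
  i=5: C(10,5)·!5 = 252·44 = 11088
Total = 3626624.

3626624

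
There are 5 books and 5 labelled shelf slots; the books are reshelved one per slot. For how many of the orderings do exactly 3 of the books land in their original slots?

Pick the 3 fixed positions: C(5,3) = 10 ways.
The remaining 2 must be deranged: !2 = 1.
Total: 10 × 1 = 10.

10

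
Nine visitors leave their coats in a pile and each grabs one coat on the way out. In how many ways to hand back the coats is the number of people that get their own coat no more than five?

362675

Sum C(9,i)·!(9-i) for i = 0..5:
  i=0: C(9,0)·!9 = 1·133496 = 133496
  i=1: C(9,1)·!8 = 9·14833 = 133497
  i=2: C(9,2)·!7 = 36·1854 = 66744
  i=3: C(9,3)·!6 = 84·265 = 22260
  i=4: C(9,4)·!5 = 126·44 = 5544
  i=5: C(9,5)·!4 = 126·9 = 1134
Total = 362675.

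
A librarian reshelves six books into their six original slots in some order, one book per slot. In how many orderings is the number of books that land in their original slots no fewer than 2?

191

Sum C(6,i)·!(6-i) for i = 2..6:
  i=2: C(6,2)·!4 = 15·9 = 135
  i=3: C(6,3)·!3 = 20·2 = 40
  i=4: C(6,4)·!2 = 15·1 = 15
  i=5: C(6,5)·!1 = 6·0 = 0
  i=6: C(6,6)·!0 = 1·1 = 1
Total = 191.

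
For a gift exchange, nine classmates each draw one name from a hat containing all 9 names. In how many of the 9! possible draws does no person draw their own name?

133496

The subfactorial !9 = [9!/e] (nearest integer).
9! = 362880, and 362880/e ≈ 133496.09, so !9 = 133496.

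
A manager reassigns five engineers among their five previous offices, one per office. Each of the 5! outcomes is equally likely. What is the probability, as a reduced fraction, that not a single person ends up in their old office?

11/30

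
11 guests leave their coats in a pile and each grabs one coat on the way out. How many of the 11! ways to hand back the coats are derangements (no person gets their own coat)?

The subfactorial !11 = [11!/e] (nearest integer).
11! = 39916800, and 39916800/e ≈ 14684570.08, so !11 = 14684570.

14684570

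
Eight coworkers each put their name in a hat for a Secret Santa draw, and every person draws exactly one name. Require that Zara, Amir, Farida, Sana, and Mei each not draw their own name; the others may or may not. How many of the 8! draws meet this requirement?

21234

Let A_j be the event that the j-th constrained one is fixed. By inclusion-exclusion over the 5 events:
Σ_{j=0}^{5} (-1)^j C(5,j)(8-j)!
= C(5,0)·8! - C(5,1)·7! + C(5,2)·6! - C(5,3)·5! + C(5,4)·4! - C(5,5)·3!
= 40320 - 25200 + 7200 - 1200 + 120 - 6
= 21234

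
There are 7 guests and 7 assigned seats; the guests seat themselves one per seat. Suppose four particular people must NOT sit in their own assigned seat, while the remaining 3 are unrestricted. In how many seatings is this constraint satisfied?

2790

Let A_j be the event that the j-th constrained one is fixed. By inclusion-exclusion over the 4 events:
Σ_{j=0}^{4} (-1)^j C(4,j)(7-j)!
= C(4,0)·7! - C(4,1)·6! + C(4,2)·5! - C(4,3)·4! + C(4,4)·3!
= 5040 - 2880 + 720 - 96 + 6
= 2790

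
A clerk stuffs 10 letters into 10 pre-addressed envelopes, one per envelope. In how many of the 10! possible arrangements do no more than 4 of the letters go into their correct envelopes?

3615536

# with exactly i fixed is C(10,i)·!(10-i); sum over i=0..4:
  i=0: C(10,0)·!10 = 1·1334961 = 1334961
  i=1: C(10,1)·!9 = 10·133496 = 1334960
  i=2: C(10,2)·!8 = 45·14833 = 667485
  i=3: C(10,3)·!7 = 120·1854 = 222480
  i=4: C(10,4)·!6 = 210·265 = 55650
Total = 3615536.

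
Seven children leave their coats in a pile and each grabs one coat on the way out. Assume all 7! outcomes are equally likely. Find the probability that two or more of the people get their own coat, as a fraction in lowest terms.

Favorable outcomes: Σ_{i≥2} C(7,i)·!(7-i) = 21·44 + 35·9 + 35·2 + 21·1 + 7·0 + 1·1 = 1331.
Total outcomes: 7! = 5040.
Probability = 1331/5040 = 1331/5040.

1331/5040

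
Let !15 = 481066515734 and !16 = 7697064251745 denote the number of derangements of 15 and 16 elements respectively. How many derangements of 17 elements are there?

!17 = (17-1)·(!16 + !15) = 16·(7697064251745 + 481066515734) = 16·8178130767479 = 130850092279664.

130850092279664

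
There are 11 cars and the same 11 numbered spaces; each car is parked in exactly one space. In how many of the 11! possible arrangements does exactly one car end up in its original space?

14684571

Pick the single fixed position: C(11,1) = 11 ways.
The other 10 form a derangement: !10 = 1334961.
Total: 11 × 1334961 = 14684571.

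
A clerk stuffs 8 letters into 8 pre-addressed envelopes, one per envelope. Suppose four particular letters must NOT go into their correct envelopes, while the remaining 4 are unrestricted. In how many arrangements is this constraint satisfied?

Let A_j be the event that the j-th constrained one is fixed. By inclusion-exclusion over the 4 events:
Σ_{j=0}^{4} (-1)^j C(4,j)(8-j)!
= C(4,0)·8! - C(4,1)·7! + C(4,2)·6! - C(4,3)·5! + C(4,4)·4!
= 40320 - 20160 + 4320 - 480 + 24
= 24024

24024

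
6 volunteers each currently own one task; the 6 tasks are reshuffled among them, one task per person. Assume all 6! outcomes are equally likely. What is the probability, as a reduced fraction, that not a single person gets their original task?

Favorable outcomes: !6 = 265.
Total outcomes: 6! = 720.
Probability = 265/720 = 53/144.

53/144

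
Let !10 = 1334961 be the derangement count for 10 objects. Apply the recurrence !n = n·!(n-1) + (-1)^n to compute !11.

!11 = 11·1334961 - 1 = 14684570.

14684570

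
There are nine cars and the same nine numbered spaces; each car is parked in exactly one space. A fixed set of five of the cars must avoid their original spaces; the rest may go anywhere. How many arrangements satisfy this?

205056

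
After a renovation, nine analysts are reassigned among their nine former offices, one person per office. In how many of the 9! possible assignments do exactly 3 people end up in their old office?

22260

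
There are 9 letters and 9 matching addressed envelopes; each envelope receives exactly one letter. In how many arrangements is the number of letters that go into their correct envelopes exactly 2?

Pick the 2 fixed positions: C(9,2) = 36 ways.
The remaining 7 must be deranged: !7 = 1854.
Total: 36 × 1854 = 66744.

66744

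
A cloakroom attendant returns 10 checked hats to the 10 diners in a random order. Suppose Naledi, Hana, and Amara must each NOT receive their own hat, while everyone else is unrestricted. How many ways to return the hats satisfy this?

2656080

Let A_j be the event that the j-th constrained one is fixed. By inclusion-exclusion over the 3 events:
Σ_{j=0}^{3} (-1)^j C(3,j)(10-j)!
= C(3,0)·10! - C(3,1)·9! + C(3,2)·8! - C(3,3)·7!
= 3628800 - 1088640 + 120960 - 5040
= 2656080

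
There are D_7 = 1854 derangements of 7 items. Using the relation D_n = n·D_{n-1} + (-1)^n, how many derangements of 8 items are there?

14833

D_8 = 8·1854 + 1 = 14833.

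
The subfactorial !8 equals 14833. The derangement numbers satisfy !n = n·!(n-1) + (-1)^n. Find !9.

133496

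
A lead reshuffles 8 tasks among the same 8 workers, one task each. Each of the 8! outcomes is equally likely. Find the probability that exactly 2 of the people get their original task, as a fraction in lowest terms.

53/288

Favorable outcomes: C(8,2)·!6 = 28·265 = 7420.
Total outcomes: 8! = 40320.
Probability = 7420/40320 = 53/288.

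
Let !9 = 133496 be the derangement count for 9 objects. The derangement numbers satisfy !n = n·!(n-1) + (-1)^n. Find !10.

!10 = 10·133496 + 1 = 1334961.

1334961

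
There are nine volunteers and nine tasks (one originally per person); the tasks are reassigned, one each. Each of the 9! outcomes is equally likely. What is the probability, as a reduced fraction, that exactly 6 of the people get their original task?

1/2160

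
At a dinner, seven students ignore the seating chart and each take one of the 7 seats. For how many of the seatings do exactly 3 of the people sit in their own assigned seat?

Pick the 3 fixed positions: C(7,3) = 35 ways.
The other 4 form a derangement: !4 = 9.
Total: 35 × 9 = 315.

315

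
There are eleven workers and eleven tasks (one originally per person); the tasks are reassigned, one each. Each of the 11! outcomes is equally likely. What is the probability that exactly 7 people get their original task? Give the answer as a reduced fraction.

1/13440

Favorable outcomes: C(11,7)·!4 = 330·9 = 2970.
Total outcomes: 11! = 39916800.
Probability = 2970/39916800 = 1/13440.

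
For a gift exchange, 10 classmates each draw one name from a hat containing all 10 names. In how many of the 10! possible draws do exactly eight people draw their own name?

45

Choose which 8 of the 10 are fixed: C(10,8) = 45.
The remaining 2 must be deranged: !2 = 1.
Total: 45 × 1 = 45.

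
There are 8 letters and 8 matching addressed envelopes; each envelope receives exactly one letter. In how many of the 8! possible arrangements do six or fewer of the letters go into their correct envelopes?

Sum C(8,i)·!(8-i) for i = 0..6:
  i=0: C(8,0)·!8 = 1·14833 = 14833
  i=1: C(8,1)·!7 = 8·1854 = 14832
  i=2: C(8,2)·!6 = 28·265 = 7420
  i=3: C(8,3)·!5 = 56·44 = 2464
  i=4: C(8,4)·!4 = 70·9 = 630
  i=5: C(8,5)·!3 = 56·2 = 112
  i=6: C(8,6)·!2 = 28·1 = 28
Total = 40319.

40319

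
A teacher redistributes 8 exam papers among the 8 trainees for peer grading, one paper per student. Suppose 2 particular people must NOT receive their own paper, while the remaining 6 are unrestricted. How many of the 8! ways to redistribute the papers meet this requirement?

Inclusion-exclusion on the 2 forbidden self-matches:
Σ_{j=0}^{2} (-1)^j C(2,j)(8-j)!
= C(2,0)·8! - C(2,1)·7! + C(2,2)·6!
= 40320 - 10080 + 720
= 30960

30960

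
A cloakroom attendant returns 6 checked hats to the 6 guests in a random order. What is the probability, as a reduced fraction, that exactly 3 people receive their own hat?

1/18

Favorable outcomes: C(6,3)·!3 = 20·2 = 40.
Total outcomes: 6! = 720.
Probability = 40/720 = 1/18.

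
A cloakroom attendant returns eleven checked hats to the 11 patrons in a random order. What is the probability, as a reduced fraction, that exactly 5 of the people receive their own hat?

Favorable outcomes: C(11,5)·!6 = 462·265 = 122430.
Total outcomes: 11! = 39916800.
Probability = 122430/39916800 = 53/17280.

53/17280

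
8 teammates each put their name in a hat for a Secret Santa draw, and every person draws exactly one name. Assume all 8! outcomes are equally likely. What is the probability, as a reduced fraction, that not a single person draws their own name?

Favorable outcomes: !8 = 14833.
Total outcomes: 8! = 40320.
Probability = 14833/40320 = 2119/5760.

2119/5760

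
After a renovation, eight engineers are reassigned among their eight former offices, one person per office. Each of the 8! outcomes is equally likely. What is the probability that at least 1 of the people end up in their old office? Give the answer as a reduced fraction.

3641/5760

Favorable outcomes: Σ_{i≥1} C(8,i)·!(8-i) = 8·1854 + 28·265 + 56·44 + 70·9 + 56·2 + 28·1 + 8·0 + 1·1 = 25487.
Total outcomes: 8! = 40320.
Probability = 25487/40320 = 3641/5760.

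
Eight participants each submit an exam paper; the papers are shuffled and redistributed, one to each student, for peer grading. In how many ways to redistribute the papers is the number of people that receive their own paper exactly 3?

Pick the 3 fixed positions: C(8,3) = 56 ways.
The other 5 form a derangement: !5 = 44.
Total: 56 × 44 = 2464.

2464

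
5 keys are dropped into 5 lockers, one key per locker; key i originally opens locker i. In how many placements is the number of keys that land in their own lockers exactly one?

45

Pick the single fixed position: C(5,1) = 5 ways.
The remaining 4 must be deranged: !4 = 9.
Total: 5 × 9 = 45.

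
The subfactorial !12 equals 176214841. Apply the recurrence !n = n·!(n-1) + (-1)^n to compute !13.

!13 = 13·176214841 - 1 = 2290792932.

2290792932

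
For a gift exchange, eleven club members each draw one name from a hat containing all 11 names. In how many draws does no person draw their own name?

14684570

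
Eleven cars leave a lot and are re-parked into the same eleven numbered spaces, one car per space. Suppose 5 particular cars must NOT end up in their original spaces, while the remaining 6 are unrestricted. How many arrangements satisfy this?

25022880

Let A_j be the event that the j-th constrained one is fixed. By inclusion-exclusion over the 5 events:
Σ_{j=0}^{5} (-1)^j C(5,j)(11-j)!
= C(5,0)·11! - C(5,1)·10! + C(5,2)·9! - C(5,3)·8! + C(5,4)·7! - C(5,5)·6!
= 39916800 - 18144000 + 3628800 - 403200 + 25200 - 720
= 25022880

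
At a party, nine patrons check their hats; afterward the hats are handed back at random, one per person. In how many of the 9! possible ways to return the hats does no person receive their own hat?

Recurrence: !9 = 8·(!8 + !7).
!9 = 8·(14833 + 1854) = 8·16687 = 133496

133496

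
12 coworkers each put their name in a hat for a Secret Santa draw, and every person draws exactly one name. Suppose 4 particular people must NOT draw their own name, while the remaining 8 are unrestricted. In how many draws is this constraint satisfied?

Let A_j be the event that the j-th constrained one is fixed. By inclusion-exclusion over the 4 events:
Σ_{j=0}^{4} (-1)^j C(4,j)(12-j)!
= C(4,0)·12! - C(4,1)·11! + C(4,2)·10! - C(4,3)·9! + C(4,4)·8!
= 479001600 - 159667200 + 21772800 - 1451520 + 40320
= 339696000

339696000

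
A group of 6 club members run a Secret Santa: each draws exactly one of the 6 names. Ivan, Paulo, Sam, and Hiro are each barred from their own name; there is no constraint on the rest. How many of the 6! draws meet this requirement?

362

Let A_j be the event that the j-th constrained one is fixed. By inclusion-exclusion over the 4 events:
Σ_{j=0}^{4} (-1)^j C(4,j)(6-j)!
= C(4,0)·6! - C(4,1)·5! + C(4,2)·4! - C(4,3)·3! + C(4,4)·2!
= 720 - 480 + 144 - 24 + 2
= 362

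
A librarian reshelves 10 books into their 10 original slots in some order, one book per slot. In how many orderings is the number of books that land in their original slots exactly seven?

Choose which 7 of the 10 are fixed: C(10,7) = 120.
The remaining 3 must be deranged: !3 = 2.
Total: 120 × 2 = 240.

240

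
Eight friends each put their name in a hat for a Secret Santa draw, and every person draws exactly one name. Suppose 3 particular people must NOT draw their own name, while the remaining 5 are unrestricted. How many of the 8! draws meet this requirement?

Inclusion-exclusion on the 3 forbidden self-matches:
Σ_{j=0}^{3} (-1)^j C(3,j)(8-j)!
= C(3,0)·8! - C(3,1)·7! + C(3,2)·6! - C(3,3)·5!
= 40320 - 15120 + 2160 - 120
= 27240

27240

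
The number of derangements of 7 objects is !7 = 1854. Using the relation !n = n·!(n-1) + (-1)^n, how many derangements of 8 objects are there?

!8 = 8·1854 + 1 = 14833.

14833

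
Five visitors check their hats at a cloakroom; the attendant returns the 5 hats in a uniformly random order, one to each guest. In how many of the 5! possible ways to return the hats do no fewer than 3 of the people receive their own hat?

# with exactly i fixed is C(5,i)·!(5-i); sum over i=3..5:
  i=3: C(5,3)·!2 = 10·1 = 10
  i=4: C(5,4)·!1 = 5·0 = 0
  i=5: C(5,5)·!0 = 1·1 = 1
Total = 11.

11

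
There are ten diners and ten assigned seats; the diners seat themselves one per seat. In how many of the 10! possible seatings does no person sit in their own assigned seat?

1334961

The number of derangements of 10 is !10 = Σ_{k=0}^{10} (-1)^k·10!/k!
= 10! - 10!/1! + 10!/2! - 10!/3! + 10!/4! - 10!/5! + 10!/6! - 10!/7! + 10!/8! - 10!/9! + 10!/10!
= 3628800 - 3628800 + 1814400 - 604800 + 151200 - 30240 + 5040 - 720 + 90 - 10 + 1
= 1334961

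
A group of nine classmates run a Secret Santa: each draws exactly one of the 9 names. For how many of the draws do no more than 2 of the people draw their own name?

333737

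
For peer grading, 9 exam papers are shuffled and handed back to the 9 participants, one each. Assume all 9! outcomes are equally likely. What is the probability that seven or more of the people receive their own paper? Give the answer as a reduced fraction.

Favorable outcomes: Σ_{i≥7} C(9,i)·!(9-i) = 36·1 + 9·0 + 1·1 = 37.
Total outcomes: 9! = 362880.
Probability = 37/362880 = 37/362880.

37/362880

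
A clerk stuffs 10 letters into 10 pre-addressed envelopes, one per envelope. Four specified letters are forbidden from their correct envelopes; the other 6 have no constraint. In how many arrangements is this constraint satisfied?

Let A_j be the event that the j-th constrained one is fixed. By inclusion-exclusion over the 4 events:
Σ_{j=0}^{4} (-1)^j C(4,j)(10-j)!
= C(4,0)·10! - C(4,1)·9! + C(4,2)·8! - C(4,3)·7! + C(4,4)·6!
= 3628800 - 1451520 + 241920 - 20160 + 720
= 2399760

2399760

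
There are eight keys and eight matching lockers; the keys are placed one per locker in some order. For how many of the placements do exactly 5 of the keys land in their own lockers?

112

Choose which 5 of the 8 are fixed: C(8,5) = 56.
The remaining 3 must be deranged: !3 = 2.
Total: 56 × 2 = 112.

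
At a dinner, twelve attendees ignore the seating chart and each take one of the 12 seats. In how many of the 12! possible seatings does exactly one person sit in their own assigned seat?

176214840

Choose which one of the 12 is fixed: C(12,1) = 12.
The remaining 11 must be deranged: !11 = 14684570.
Total: 12 × 14684570 = 176214840.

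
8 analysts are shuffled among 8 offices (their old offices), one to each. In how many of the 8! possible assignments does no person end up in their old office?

14833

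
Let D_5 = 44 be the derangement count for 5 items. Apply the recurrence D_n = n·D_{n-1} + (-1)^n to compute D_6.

265

D_6 = 6·44 + 1 = 265.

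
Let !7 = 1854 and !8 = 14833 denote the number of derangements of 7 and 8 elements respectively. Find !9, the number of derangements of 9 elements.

133496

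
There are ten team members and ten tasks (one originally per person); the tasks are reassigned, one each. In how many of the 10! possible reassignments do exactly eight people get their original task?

Pick the 8 fixed positions: C(10,8) = 45 ways.
The remaining 2 must be deranged: !2 = 1.
Total: 45 × 1 = 45.

45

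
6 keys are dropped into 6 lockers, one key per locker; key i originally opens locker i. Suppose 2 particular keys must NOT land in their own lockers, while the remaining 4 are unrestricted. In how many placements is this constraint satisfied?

Inclusion-exclusion on the 2 forbidden self-matches:
Σ_{j=0}^{2} (-1)^j C(2,j)(6-j)!
= C(2,0)·6! - C(2,1)·5! + C(2,2)·4!
= 720 - 240 + 24
= 504

504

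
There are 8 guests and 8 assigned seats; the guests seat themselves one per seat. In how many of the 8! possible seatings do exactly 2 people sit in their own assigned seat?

7420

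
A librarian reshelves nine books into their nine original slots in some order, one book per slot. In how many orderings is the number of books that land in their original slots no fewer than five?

Sum C(9,i)·!(9-i) for i = 5..9:
  i=5: C(9,5)·!4 = 126·9 = 1134
  i=6: C(9,6)·!3 = 84·2 = 168
  i=7: C(9,7)·!2 = 36·1 = 36
  i=8: C(9,8)·!1 = 9·0 = 0
  i=9: C(9,9)·!0 = 1·1 = 1
Total = 1339.

1339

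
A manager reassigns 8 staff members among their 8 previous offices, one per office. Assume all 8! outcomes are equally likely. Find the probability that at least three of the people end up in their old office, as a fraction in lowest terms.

647/8064

Favorable outcomes: Σ_{i≥3} C(8,i)·!(8-i) = 56·44 + 70·9 + 56·2 + 28·1 + 8·0 + 1·1 = 3235.
Total outcomes: 8! = 40320.
Probability = 3235/40320 = 647/8064.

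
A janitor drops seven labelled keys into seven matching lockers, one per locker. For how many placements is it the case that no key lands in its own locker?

1854

The subfactorial !7 = [7!/e] (nearest integer).
7! = 5040, and 5040/e ≈ 1854.11, so !7 = 1854.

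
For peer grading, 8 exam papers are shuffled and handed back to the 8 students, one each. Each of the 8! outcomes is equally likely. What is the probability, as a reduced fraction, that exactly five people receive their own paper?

Favorable outcomes: C(8,5)·!3 = 56·2 = 112.
Total outcomes: 8! = 40320.
Probability = 112/40320 = 1/360.

1/360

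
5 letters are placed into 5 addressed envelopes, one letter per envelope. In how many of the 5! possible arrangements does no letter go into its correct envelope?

By inclusion-exclusion, !5 = Σ (-1)^k · 5!/k! for k=0..5
= 5! - 5!/1! + 5!/2! - 5!/3! + 5!/4! - 5!/5!
= 120 - 120 + 60 - 20 + 5 - 1
= 44

44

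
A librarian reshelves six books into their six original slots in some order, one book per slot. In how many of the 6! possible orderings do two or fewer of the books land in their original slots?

664

Sum C(6,i)·!(6-i) for i = 0..2:
  i=0: C(6,0)·!6 = 1·265 = 265
  i=1: C(6,1)·!5 = 6·44 = 264
  i=2: C(6,2)·!4 = 15·9 = 135
Total = 664.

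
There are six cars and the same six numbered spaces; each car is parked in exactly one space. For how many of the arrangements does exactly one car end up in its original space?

Choose which one of the 6 is fixed: C(6,1) = 6.
The remaining 5 must be deranged: !5 = 44.
Total: 6 × 44 = 264.

264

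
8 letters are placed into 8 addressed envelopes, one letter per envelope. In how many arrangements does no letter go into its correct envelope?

14833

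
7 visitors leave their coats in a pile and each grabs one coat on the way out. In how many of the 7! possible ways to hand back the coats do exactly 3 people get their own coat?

315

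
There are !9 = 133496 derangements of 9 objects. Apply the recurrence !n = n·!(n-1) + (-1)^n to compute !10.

1334961

!10 = 10·133496 + 1 = 1334961.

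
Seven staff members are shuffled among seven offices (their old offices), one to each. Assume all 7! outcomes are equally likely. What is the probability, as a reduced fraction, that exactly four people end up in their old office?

1/72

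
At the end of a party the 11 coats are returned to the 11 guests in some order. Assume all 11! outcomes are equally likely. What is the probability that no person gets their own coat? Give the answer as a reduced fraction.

1468457/3991680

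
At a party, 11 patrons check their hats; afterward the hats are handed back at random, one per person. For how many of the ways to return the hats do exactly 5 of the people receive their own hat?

122430

Choose which 5 of the 11 are fixed: C(11,5) = 462.
The other 6 form a derangement: !6 = 265.
Total: 462 × 265 = 122430.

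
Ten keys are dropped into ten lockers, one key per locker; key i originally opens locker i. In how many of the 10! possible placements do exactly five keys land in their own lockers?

Choose which 5 of the 10 are fixed: C(10,5) = 252.
The remaining 5 must be deranged: !5 = 44.
Total: 252 × 44 = 11088.

11088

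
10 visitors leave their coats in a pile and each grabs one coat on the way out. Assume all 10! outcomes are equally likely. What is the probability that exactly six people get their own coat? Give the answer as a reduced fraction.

Favorable outcomes: C(10,6)·!4 = 210·9 = 1890.
Total outcomes: 10! = 3628800.
Probability = 1890/3628800 = 1/1920.

1/1920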